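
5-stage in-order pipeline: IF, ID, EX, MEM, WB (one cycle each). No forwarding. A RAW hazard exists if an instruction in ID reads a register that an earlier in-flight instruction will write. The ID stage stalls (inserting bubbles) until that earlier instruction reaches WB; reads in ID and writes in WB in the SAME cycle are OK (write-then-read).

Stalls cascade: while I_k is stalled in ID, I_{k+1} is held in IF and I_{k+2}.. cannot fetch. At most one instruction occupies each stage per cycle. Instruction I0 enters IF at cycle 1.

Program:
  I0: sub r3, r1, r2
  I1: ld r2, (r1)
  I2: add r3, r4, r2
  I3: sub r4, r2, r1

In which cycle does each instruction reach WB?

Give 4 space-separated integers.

Answer: 5 6 9 10

Derivation:
I0 sub r3 <- r1,r2: IF@1 ID@2 stall=0 (-) EX@3 MEM@4 WB@5
I1 ld r2 <- r1: IF@2 ID@3 stall=0 (-) EX@4 MEM@5 WB@6
I2 add r3 <- r4,r2: IF@3 ID@4 stall=2 (RAW on I1.r2 (WB@6)) EX@7 MEM@8 WB@9
I3 sub r4 <- r2,r1: IF@4 ID@7 stall=0 (-) EX@8 MEM@9 WB@10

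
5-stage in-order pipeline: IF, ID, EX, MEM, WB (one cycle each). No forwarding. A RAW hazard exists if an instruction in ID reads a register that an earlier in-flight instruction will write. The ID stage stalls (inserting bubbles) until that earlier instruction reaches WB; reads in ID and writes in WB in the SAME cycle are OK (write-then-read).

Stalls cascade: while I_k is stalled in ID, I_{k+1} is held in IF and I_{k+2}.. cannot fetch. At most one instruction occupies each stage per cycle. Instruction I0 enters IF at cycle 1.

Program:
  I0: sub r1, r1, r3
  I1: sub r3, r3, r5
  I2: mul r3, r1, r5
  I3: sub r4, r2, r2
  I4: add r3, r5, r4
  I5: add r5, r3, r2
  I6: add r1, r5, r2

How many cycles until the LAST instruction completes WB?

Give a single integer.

I0 sub r1 <- r1,r3: IF@1 ID@2 stall=0 (-) EX@3 MEM@4 WB@5
I1 sub r3 <- r3,r5: IF@2 ID@3 stall=0 (-) EX@4 MEM@5 WB@6
I2 mul r3 <- r1,r5: IF@3 ID@4 stall=1 (RAW on I0.r1 (WB@5)) EX@6 MEM@7 WB@8
I3 sub r4 <- r2,r2: IF@4 ID@6 stall=0 (-) EX@7 MEM@8 WB@9
I4 add r3 <- r5,r4: IF@6 ID@7 stall=2 (RAW on I3.r4 (WB@9)) EX@10 MEM@11 WB@12
I5 add r5 <- r3,r2: IF@7 ID@10 stall=2 (RAW on I4.r3 (WB@12)) EX@13 MEM@14 WB@15
I6 add r1 <- r5,r2: IF@10 ID@13 stall=2 (RAW on I5.r5 (WB@15)) EX@16 MEM@17 WB@18

Answer: 18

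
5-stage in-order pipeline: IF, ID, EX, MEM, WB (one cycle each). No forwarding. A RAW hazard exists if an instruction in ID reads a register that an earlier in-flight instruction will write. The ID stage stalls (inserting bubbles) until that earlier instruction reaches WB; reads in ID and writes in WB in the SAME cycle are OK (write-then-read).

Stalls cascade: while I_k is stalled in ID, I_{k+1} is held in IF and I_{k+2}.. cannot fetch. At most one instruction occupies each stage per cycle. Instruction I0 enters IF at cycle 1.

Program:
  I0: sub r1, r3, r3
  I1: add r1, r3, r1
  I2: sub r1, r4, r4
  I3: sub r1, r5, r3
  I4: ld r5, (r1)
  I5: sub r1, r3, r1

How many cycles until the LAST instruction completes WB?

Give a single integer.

I0 sub r1 <- r3,r3: IF@1 ID@2 stall=0 (-) EX@3 MEM@4 WB@5
I1 add r1 <- r3,r1: IF@2 ID@3 stall=2 (RAW on I0.r1 (WB@5)) EX@6 MEM@7 WB@8
I2 sub r1 <- r4,r4: IF@3 ID@6 stall=0 (-) EX@7 MEM@8 WB@9
I3 sub r1 <- r5,r3: IF@6 ID@7 stall=0 (-) EX@8 MEM@9 WB@10
I4 ld r5 <- r1: IF@7 ID@8 stall=2 (RAW on I3.r1 (WB@10)) EX@11 MEM@12 WB@13
I5 sub r1 <- r3,r1: IF@8 ID@11 stall=0 (-) EX@12 MEM@13 WB@14

Answer: 14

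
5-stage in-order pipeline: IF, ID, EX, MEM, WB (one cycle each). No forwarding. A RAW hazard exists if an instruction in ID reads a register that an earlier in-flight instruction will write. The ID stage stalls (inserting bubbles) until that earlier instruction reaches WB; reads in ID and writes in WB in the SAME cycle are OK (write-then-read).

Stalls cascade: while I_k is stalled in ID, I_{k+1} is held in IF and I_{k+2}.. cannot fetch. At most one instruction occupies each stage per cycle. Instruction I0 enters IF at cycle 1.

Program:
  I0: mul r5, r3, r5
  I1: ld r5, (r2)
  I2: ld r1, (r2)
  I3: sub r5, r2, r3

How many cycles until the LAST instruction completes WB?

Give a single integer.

I0 mul r5 <- r3,r5: IF@1 ID@2 stall=0 (-) EX@3 MEM@4 WB@5
I1 ld r5 <- r2: IF@2 ID@3 stall=0 (-) EX@4 MEM@5 WB@6
I2 ld r1 <- r2: IF@3 ID@4 stall=0 (-) EX@5 MEM@6 WB@7
I3 sub r5 <- r2,r3: IF@4 ID@5 stall=0 (-) EX@6 MEM@7 WB@8

Answer: 8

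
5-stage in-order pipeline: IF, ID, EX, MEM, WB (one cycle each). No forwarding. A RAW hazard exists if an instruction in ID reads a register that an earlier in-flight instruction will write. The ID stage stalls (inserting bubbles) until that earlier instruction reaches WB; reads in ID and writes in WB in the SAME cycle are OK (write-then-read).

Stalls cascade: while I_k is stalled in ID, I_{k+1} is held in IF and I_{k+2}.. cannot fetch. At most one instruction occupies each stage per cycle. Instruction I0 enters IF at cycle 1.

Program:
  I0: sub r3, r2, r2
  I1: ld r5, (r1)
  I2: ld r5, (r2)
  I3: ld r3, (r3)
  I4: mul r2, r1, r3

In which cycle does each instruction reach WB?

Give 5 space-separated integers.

I0 sub r3 <- r2,r2: IF@1 ID@2 stall=0 (-) EX@3 MEM@4 WB@5
I1 ld r5 <- r1: IF@2 ID@3 stall=0 (-) EX@4 MEM@5 WB@6
I2 ld r5 <- r2: IF@3 ID@4 stall=0 (-) EX@5 MEM@6 WB@7
I3 ld r3 <- r3: IF@4 ID@5 stall=0 (-) EX@6 MEM@7 WB@8
I4 mul r2 <- r1,r3: IF@5 ID@6 stall=2 (RAW on I3.r3 (WB@8)) EX@9 MEM@10 WB@11

Answer: 5 6 7 8 11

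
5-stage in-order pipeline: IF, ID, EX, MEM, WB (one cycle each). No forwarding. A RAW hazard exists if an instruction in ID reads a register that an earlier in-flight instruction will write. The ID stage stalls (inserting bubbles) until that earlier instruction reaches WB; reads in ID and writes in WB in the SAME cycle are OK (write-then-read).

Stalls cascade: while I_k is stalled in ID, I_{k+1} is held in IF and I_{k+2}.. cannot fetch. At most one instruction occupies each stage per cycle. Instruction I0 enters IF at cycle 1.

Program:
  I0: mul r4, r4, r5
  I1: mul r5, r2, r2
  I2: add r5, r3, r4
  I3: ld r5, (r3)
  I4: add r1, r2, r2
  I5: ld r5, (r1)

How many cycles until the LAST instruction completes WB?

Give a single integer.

I0 mul r4 <- r4,r5: IF@1 ID@2 stall=0 (-) EX@3 MEM@4 WB@5
I1 mul r5 <- r2,r2: IF@2 ID@3 stall=0 (-) EX@4 MEM@5 WB@6
I2 add r5 <- r3,r4: IF@3 ID@4 stall=1 (RAW on I0.r4 (WB@5)) EX@6 MEM@7 WB@8
I3 ld r5 <- r3: IF@4 ID@6 stall=0 (-) EX@7 MEM@8 WB@9
I4 add r1 <- r2,r2: IF@6 ID@7 stall=0 (-) EX@8 MEM@9 WB@10
I5 ld r5 <- r1: IF@7 ID@8 stall=2 (RAW on I4.r1 (WB@10)) EX@11 MEM@12 WB@13

Answer: 13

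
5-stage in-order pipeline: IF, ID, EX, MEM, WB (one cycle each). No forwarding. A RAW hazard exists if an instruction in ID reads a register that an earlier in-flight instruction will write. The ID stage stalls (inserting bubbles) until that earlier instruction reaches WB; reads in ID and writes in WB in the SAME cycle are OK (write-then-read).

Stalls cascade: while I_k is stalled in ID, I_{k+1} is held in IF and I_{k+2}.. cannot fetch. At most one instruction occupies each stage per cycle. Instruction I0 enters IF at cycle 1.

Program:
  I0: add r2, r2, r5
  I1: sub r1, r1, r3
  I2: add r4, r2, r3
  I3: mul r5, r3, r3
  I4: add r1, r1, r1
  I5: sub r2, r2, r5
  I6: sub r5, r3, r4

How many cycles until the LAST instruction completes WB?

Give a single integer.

Answer: 13

Derivation:
I0 add r2 <- r2,r5: IF@1 ID@2 stall=0 (-) EX@3 MEM@4 WB@5
I1 sub r1 <- r1,r3: IF@2 ID@3 stall=0 (-) EX@4 MEM@5 WB@6
I2 add r4 <- r2,r3: IF@3 ID@4 stall=1 (RAW on I0.r2 (WB@5)) EX@6 MEM@7 WB@8
I3 mul r5 <- r3,r3: IF@4 ID@6 stall=0 (-) EX@7 MEM@8 WB@9
I4 add r1 <- r1,r1: IF@6 ID@7 stall=0 (-) EX@8 MEM@9 WB@10
I5 sub r2 <- r2,r5: IF@7 ID@8 stall=1 (RAW on I3.r5 (WB@9)) EX@10 MEM@11 WB@12
I6 sub r5 <- r3,r4: IF@8 ID@10 stall=0 (-) EX@11 MEM@12 WB@13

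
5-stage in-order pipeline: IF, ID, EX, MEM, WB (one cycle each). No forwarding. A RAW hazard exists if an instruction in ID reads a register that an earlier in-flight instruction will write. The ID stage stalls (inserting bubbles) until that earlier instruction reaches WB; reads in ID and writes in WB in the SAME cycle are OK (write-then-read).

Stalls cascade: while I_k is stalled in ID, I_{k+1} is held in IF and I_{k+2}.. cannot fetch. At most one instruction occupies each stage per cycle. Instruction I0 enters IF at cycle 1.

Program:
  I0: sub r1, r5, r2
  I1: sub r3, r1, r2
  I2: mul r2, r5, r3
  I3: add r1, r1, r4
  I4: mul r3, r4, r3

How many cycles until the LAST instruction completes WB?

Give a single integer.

I0 sub r1 <- r5,r2: IF@1 ID@2 stall=0 (-) EX@3 MEM@4 WB@5
I1 sub r3 <- r1,r2: IF@2 ID@3 stall=2 (RAW on I0.r1 (WB@5)) EX@6 MEM@7 WB@8
I2 mul r2 <- r5,r3: IF@3 ID@6 stall=2 (RAW on I1.r3 (WB@8)) EX@9 MEM@10 WB@11
I3 add r1 <- r1,r4: IF@6 ID@9 stall=0 (-) EX@10 MEM@11 WB@12
I4 mul r3 <- r4,r3: IF@9 ID@10 stall=0 (-) EX@11 MEM@12 WB@13

Answer: 13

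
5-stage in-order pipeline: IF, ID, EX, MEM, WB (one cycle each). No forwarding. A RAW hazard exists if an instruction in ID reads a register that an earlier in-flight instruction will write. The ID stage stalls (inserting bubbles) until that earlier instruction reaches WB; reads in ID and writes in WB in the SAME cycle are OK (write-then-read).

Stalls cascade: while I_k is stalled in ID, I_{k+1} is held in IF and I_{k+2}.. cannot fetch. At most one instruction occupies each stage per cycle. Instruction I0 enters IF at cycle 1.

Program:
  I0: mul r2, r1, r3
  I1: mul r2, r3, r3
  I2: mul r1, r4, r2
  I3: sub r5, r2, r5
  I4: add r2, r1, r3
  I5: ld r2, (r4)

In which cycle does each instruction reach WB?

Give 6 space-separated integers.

Answer: 5 6 9 10 12 13

Derivation:
I0 mul r2 <- r1,r3: IF@1 ID@2 stall=0 (-) EX@3 MEM@4 WB@5
I1 mul r2 <- r3,r3: IF@2 ID@3 stall=0 (-) EX@4 MEM@5 WB@6
I2 mul r1 <- r4,r2: IF@3 ID@4 stall=2 (RAW on I1.r2 (WB@6)) EX@7 MEM@8 WB@9
I3 sub r5 <- r2,r5: IF@4 ID@7 stall=0 (-) EX@8 MEM@9 WB@10
I4 add r2 <- r1,r3: IF@7 ID@8 stall=1 (RAW on I2.r1 (WB@9)) EX@10 MEM@11 WB@12
I5 ld r2 <- r4: IF@8 ID@10 stall=0 (-) EX@11 MEM@12 WB@13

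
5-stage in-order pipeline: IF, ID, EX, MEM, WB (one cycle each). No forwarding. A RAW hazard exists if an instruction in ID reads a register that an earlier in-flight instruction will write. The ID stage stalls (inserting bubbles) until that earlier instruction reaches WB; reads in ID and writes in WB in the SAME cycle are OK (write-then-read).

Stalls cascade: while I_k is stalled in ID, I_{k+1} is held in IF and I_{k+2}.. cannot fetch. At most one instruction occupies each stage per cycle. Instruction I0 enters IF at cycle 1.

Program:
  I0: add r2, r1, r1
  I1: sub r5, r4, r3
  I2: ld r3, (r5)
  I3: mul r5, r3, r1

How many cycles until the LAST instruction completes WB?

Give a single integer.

I0 add r2 <- r1,r1: IF@1 ID@2 stall=0 (-) EX@3 MEM@4 WB@5
I1 sub r5 <- r4,r3: IF@2 ID@3 stall=0 (-) EX@4 MEM@5 WB@6
I2 ld r3 <- r5: IF@3 ID@4 stall=2 (RAW on I1.r5 (WB@6)) EX@7 MEM@8 WB@9
I3 mul r5 <- r3,r1: IF@4 ID@7 stall=2 (RAW on I2.r3 (WB@9)) EX@10 MEM@11 WB@12

Answer: 12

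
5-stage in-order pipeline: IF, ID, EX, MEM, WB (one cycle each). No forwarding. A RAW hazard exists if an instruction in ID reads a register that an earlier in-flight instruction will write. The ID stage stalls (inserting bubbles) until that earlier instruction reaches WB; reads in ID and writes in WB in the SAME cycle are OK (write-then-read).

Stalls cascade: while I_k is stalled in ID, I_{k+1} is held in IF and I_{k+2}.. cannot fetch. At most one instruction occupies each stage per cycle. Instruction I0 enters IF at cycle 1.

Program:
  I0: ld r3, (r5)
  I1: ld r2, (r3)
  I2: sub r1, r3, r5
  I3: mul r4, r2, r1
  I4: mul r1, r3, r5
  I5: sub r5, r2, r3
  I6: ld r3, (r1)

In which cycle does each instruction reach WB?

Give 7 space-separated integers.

I0 ld r3 <- r5: IF@1 ID@2 stall=0 (-) EX@3 MEM@4 WB@5
I1 ld r2 <- r3: IF@2 ID@3 stall=2 (RAW on I0.r3 (WB@5)) EX@6 MEM@7 WB@8
I2 sub r1 <- r3,r5: IF@3 ID@6 stall=0 (-) EX@7 MEM@8 WB@9
I3 mul r4 <- r2,r1: IF@6 ID@7 stall=2 (RAW on I2.r1 (WB@9)) EX@10 MEM@11 WB@12
I4 mul r1 <- r3,r5: IF@7 ID@10 stall=0 (-) EX@11 MEM@12 WB@13
I5 sub r5 <- r2,r3: IF@10 ID@11 stall=0 (-) EX@12 MEM@13 WB@14
I6 ld r3 <- r1: IF@11 ID@12 stall=1 (RAW on I4.r1 (WB@13)) EX@14 MEM@15 WB@16

Answer: 5 8 9 12 13 14 16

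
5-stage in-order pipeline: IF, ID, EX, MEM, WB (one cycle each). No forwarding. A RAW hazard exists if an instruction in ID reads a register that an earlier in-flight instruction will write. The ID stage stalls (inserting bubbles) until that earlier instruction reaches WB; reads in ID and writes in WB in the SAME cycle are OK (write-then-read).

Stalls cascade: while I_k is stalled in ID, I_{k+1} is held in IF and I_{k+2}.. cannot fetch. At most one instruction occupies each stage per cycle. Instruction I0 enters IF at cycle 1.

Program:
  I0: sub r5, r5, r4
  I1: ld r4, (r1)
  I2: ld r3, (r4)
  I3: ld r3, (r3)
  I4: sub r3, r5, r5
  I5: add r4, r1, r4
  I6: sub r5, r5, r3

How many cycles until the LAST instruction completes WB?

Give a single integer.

I0 sub r5 <- r5,r4: IF@1 ID@2 stall=0 (-) EX@3 MEM@4 WB@5
I1 ld r4 <- r1: IF@2 ID@3 stall=0 (-) EX@4 MEM@5 WB@6
I2 ld r3 <- r4: IF@3 ID@4 stall=2 (RAW on I1.r4 (WB@6)) EX@7 MEM@8 WB@9
I3 ld r3 <- r3: IF@4 ID@7 stall=2 (RAW on I2.r3 (WB@9)) EX@10 MEM@11 WB@12
I4 sub r3 <- r5,r5: IF@7 ID@10 stall=0 (-) EX@11 MEM@12 WB@13
I5 add r4 <- r1,r4: IF@10 ID@11 stall=0 (-) EX@12 MEM@13 WB@14
I6 sub r5 <- r5,r3: IF@11 ID@12 stall=1 (RAW on I4.r3 (WB@13)) EX@14 MEM@15 WB@16

Answer: 16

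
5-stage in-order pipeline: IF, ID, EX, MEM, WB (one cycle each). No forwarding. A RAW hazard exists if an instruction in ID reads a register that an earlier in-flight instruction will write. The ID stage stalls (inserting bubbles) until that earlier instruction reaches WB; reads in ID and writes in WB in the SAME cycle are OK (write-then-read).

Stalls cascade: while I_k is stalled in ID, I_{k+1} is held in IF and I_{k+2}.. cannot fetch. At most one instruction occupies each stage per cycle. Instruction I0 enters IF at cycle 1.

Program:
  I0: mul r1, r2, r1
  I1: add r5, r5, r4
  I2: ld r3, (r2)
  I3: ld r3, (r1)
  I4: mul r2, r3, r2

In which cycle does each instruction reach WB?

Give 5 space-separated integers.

Answer: 5 6 7 8 11

Derivation:
I0 mul r1 <- r2,r1: IF@1 ID@2 stall=0 (-) EX@3 MEM@4 WB@5
I1 add r5 <- r5,r4: IF@2 ID@3 stall=0 (-) EX@4 MEM@5 WB@6
I2 ld r3 <- r2: IF@3 ID@4 stall=0 (-) EX@5 MEM@6 WB@7
I3 ld r3 <- r1: IF@4 ID@5 stall=0 (-) EX@6 MEM@7 WB@8
I4 mul r2 <- r3,r2: IF@5 ID@6 stall=2 (RAW on I3.r3 (WB@8)) EX@9 MEM@10 WB@11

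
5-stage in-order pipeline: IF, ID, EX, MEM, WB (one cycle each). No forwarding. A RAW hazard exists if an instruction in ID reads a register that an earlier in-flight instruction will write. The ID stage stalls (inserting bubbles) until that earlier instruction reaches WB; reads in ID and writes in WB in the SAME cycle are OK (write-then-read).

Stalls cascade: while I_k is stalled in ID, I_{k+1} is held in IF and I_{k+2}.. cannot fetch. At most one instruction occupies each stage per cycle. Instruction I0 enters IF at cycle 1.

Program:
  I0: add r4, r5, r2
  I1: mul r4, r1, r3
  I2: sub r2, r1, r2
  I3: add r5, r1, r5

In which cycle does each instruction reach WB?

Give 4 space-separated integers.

I0 add r4 <- r5,r2: IF@1 ID@2 stall=0 (-) EX@3 MEM@4 WB@5
I1 mul r4 <- r1,r3: IF@2 ID@3 stall=0 (-) EX@4 MEM@5 WB@6
I2 sub r2 <- r1,r2: IF@3 ID@4 stall=0 (-) EX@5 MEM@6 WB@7
I3 add r5 <- r1,r5: IF@4 ID@5 stall=0 (-) EX@6 MEM@7 WB@8

Answer: 5 6 7 8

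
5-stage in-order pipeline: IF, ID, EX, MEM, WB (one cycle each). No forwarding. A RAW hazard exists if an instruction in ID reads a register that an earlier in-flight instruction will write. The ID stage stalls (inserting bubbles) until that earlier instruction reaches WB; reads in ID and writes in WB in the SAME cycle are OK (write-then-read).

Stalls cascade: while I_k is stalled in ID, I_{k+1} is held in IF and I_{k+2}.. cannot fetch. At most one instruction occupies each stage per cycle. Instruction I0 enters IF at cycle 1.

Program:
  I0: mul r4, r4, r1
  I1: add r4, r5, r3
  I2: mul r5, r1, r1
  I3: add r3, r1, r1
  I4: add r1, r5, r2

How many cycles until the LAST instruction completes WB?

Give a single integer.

I0 mul r4 <- r4,r1: IF@1 ID@2 stall=0 (-) EX@3 MEM@4 WB@5
I1 add r4 <- r5,r3: IF@2 ID@3 stall=0 (-) EX@4 MEM@5 WB@6
I2 mul r5 <- r1,r1: IF@3 ID@4 stall=0 (-) EX@5 MEM@6 WB@7
I3 add r3 <- r1,r1: IF@4 ID@5 stall=0 (-) EX@6 MEM@7 WB@8
I4 add r1 <- r5,r2: IF@5 ID@6 stall=1 (RAW on I2.r5 (WB@7)) EX@8 MEM@9 WB@10

Answer: 10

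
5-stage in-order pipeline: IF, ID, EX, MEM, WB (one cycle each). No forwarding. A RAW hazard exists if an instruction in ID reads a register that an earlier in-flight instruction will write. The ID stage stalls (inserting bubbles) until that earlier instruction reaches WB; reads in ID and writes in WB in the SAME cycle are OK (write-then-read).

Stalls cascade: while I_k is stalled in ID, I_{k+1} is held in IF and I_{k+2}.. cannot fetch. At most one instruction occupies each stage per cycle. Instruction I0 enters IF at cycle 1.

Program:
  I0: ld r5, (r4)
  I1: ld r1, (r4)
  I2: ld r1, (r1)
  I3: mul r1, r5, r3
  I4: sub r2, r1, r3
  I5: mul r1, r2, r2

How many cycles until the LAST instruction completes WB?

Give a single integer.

Answer: 16

Derivation:
I0 ld r5 <- r4: IF@1 ID@2 stall=0 (-) EX@3 MEM@4 WB@5
I1 ld r1 <- r4: IF@2 ID@3 stall=0 (-) EX@4 MEM@5 WB@6
I2 ld r1 <- r1: IF@3 ID@4 stall=2 (RAW on I1.r1 (WB@6)) EX@7 MEM@8 WB@9
I3 mul r1 <- r5,r3: IF@4 ID@7 stall=0 (-) EX@8 MEM@9 WB@10
I4 sub r2 <- r1,r3: IF@7 ID@8 stall=2 (RAW on I3.r1 (WB@10)) EX@11 MEM@12 WB@13
I5 mul r1 <- r2,r2: IF@8 ID@11 stall=2 (RAW on I4.r2 (WB@13)) EX@14 MEM@15 WB@16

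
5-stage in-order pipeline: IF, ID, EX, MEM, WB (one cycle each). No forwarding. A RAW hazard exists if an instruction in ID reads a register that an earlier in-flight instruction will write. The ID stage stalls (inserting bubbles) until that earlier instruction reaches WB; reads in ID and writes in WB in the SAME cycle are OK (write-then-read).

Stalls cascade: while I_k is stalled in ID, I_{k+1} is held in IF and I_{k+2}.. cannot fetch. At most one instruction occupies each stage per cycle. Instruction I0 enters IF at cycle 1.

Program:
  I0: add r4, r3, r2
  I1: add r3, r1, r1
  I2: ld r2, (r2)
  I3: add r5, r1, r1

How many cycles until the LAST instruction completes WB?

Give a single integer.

I0 add r4 <- r3,r2: IF@1 ID@2 stall=0 (-) EX@3 MEM@4 WB@5
I1 add r3 <- r1,r1: IF@2 ID@3 stall=0 (-) EX@4 MEM@5 WB@6
I2 ld r2 <- r2: IF@3 ID@4 stall=0 (-) EX@5 MEM@6 WB@7
I3 add r5 <- r1,r1: IF@4 ID@5 stall=0 (-) EX@6 MEM@7 WB@8

Answer: 8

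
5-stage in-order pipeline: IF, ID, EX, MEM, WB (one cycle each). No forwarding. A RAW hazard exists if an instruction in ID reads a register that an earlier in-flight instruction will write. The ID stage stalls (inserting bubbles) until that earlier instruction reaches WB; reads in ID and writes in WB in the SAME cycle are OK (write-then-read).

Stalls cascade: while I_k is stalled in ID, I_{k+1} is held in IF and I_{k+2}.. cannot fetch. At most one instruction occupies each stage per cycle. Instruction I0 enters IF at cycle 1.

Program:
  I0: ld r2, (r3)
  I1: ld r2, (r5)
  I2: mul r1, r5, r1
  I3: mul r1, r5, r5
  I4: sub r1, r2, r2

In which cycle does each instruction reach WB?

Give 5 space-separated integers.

Answer: 5 6 7 8 9

Derivation:
I0 ld r2 <- r3: IF@1 ID@2 stall=0 (-) EX@3 MEM@4 WB@5
I1 ld r2 <- r5: IF@2 ID@3 stall=0 (-) EX@4 MEM@5 WB@6
I2 mul r1 <- r5,r1: IF@3 ID@4 stall=0 (-) EX@5 MEM@6 WB@7
I3 mul r1 <- r5,r5: IF@4 ID@5 stall=0 (-) EX@6 MEM@7 WB@8
I4 sub r1 <- r2,r2: IF@5 ID@6 stall=0 (-) EX@7 MEM@8 WB@9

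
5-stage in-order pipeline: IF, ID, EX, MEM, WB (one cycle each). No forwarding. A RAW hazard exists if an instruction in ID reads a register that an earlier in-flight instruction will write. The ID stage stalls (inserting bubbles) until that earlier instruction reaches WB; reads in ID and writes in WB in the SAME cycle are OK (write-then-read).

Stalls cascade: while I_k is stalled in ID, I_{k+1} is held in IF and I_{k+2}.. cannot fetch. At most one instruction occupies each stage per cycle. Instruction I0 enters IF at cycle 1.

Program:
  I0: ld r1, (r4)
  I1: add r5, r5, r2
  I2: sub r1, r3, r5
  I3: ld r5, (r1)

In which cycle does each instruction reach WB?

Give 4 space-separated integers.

Answer: 5 6 9 12

Derivation:
I0 ld r1 <- r4: IF@1 ID@2 stall=0 (-) EX@3 MEM@4 WB@5
I1 add r5 <- r5,r2: IF@2 ID@3 stall=0 (-) EX@4 MEM@5 WB@6
I2 sub r1 <- r3,r5: IF@3 ID@4 stall=2 (RAW on I1.r5 (WB@6)) EX@7 MEM@8 WB@9
I3 ld r5 <- r1: IF@4 ID@7 stall=2 (RAW on I2.r1 (WB@9)) EX@10 MEM@11 WB@12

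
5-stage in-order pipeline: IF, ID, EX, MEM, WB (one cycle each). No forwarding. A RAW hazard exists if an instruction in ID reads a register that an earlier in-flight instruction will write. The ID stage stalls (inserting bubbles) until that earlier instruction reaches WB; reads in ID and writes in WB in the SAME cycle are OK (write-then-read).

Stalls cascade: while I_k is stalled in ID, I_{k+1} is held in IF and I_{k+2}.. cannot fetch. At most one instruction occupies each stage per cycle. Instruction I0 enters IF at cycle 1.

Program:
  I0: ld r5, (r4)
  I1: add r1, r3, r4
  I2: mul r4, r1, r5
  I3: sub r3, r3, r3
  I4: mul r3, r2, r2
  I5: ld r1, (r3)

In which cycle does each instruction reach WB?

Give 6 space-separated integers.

Answer: 5 6 9 10 11 14

Derivation:
I0 ld r5 <- r4: IF@1 ID@2 stall=0 (-) EX@3 MEM@4 WB@5
I1 add r1 <- r3,r4: IF@2 ID@3 stall=0 (-) EX@4 MEM@5 WB@6
I2 mul r4 <- r1,r5: IF@3 ID@4 stall=2 (RAW on I1.r1 (WB@6)) EX@7 MEM@8 WB@9
I3 sub r3 <- r3,r3: IF@4 ID@7 stall=0 (-) EX@8 MEM@9 WB@10
I4 mul r3 <- r2,r2: IF@7 ID@8 stall=0 (-) EX@9 MEM@10 WB@11
I5 ld r1 <- r3: IF@8 ID@9 stall=2 (RAW on I4.r3 (WB@11)) EX@12 MEM@13 WB@14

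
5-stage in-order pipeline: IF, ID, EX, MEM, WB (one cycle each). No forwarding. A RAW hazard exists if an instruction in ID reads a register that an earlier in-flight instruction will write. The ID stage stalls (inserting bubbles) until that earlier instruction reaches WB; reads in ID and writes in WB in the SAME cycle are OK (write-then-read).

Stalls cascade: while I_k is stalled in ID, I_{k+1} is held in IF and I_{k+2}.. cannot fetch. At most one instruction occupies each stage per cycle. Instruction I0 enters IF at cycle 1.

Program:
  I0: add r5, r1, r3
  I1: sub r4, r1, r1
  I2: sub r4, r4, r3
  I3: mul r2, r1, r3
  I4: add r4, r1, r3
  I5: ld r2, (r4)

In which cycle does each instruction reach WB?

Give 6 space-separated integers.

I0 add r5 <- r1,r3: IF@1 ID@2 stall=0 (-) EX@3 MEM@4 WB@5
I1 sub r4 <- r1,r1: IF@2 ID@3 stall=0 (-) EX@4 MEM@5 WB@6
I2 sub r4 <- r4,r3: IF@3 ID@4 stall=2 (RAW on I1.r4 (WB@6)) EX@7 MEM@8 WB@9
I3 mul r2 <- r1,r3: IF@4 ID@7 stall=0 (-) EX@8 MEM@9 WB@10
I4 add r4 <- r1,r3: IF@7 ID@8 stall=0 (-) EX@9 MEM@10 WB@11
I5 ld r2 <- r4: IF@8 ID@9 stall=2 (RAW on I4.r4 (WB@11)) EX@12 MEM@13 WB@14

Answer: 5 6 9 10 11 14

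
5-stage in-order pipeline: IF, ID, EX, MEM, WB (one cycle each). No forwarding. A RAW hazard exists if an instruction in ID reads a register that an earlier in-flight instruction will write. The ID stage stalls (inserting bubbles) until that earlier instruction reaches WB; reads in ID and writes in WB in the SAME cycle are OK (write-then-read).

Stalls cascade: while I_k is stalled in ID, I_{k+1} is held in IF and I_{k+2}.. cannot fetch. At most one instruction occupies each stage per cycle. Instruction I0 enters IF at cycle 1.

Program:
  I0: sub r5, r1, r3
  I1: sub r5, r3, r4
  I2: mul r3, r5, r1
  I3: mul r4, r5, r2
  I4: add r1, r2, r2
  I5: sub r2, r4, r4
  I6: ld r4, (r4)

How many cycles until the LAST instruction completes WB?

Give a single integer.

I0 sub r5 <- r1,r3: IF@1 ID@2 stall=0 (-) EX@3 MEM@4 WB@5
I1 sub r5 <- r3,r4: IF@2 ID@3 stall=0 (-) EX@4 MEM@5 WB@6
I2 mul r3 <- r5,r1: IF@3 ID@4 stall=2 (RAW on I1.r5 (WB@6)) EX@7 MEM@8 WB@9
I3 mul r4 <- r5,r2: IF@4 ID@7 stall=0 (-) EX@8 MEM@9 WB@10
I4 add r1 <- r2,r2: IF@7 ID@8 stall=0 (-) EX@9 MEM@10 WB@11
I5 sub r2 <- r4,r4: IF@8 ID@9 stall=1 (RAW on I3.r4 (WB@10)) EX@11 MEM@12 WB@13
I6 ld r4 <- r4: IF@9 ID@11 stall=0 (-) EX@12 MEM@13 WB@14

Answer: 14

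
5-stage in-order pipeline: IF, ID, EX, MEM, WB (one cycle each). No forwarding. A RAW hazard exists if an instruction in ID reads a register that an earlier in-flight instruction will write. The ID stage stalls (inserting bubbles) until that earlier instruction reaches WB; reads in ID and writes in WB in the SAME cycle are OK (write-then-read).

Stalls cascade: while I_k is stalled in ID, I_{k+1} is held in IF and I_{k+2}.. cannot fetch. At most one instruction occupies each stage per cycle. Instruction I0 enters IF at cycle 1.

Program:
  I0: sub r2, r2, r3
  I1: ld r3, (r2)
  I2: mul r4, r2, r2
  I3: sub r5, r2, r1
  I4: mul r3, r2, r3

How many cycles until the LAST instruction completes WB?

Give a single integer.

I0 sub r2 <- r2,r3: IF@1 ID@2 stall=0 (-) EX@3 MEM@4 WB@5
I1 ld r3 <- r2: IF@2 ID@3 stall=2 (RAW on I0.r2 (WB@5)) EX@6 MEM@7 WB@8
I2 mul r4 <- r2,r2: IF@3 ID@6 stall=0 (-) EX@7 MEM@8 WB@9
I3 sub r5 <- r2,r1: IF@6 ID@7 stall=0 (-) EX@8 MEM@9 WB@10
I4 mul r3 <- r2,r3: IF@7 ID@8 stall=0 (-) EX@9 MEM@10 WB@11

Answer: 11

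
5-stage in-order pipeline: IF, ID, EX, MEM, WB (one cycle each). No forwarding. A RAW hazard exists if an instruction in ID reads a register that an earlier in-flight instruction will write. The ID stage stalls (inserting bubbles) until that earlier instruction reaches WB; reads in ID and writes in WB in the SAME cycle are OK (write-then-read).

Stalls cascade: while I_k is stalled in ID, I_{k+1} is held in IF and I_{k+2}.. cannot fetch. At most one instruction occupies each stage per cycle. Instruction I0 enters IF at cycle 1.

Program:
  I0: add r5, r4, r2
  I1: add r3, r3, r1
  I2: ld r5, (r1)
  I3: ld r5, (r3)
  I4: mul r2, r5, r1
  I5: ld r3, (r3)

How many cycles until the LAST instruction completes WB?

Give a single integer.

Answer: 13

Derivation:
I0 add r5 <- r4,r2: IF@1 ID@2 stall=0 (-) EX@3 MEM@4 WB@5
I1 add r3 <- r3,r1: IF@2 ID@3 stall=0 (-) EX@4 MEM@5 WB@6
I2 ld r5 <- r1: IF@3 ID@4 stall=0 (-) EX@5 MEM@6 WB@7
I3 ld r5 <- r3: IF@4 ID@5 stall=1 (RAW on I1.r3 (WB@6)) EX@7 MEM@8 WB@9
I4 mul r2 <- r5,r1: IF@5 ID@7 stall=2 (RAW on I3.r5 (WB@9)) EX@10 MEM@11 WB@12
I5 ld r3 <- r3: IF@7 ID@10 stall=0 (-) EX@11 MEM@12 WB@13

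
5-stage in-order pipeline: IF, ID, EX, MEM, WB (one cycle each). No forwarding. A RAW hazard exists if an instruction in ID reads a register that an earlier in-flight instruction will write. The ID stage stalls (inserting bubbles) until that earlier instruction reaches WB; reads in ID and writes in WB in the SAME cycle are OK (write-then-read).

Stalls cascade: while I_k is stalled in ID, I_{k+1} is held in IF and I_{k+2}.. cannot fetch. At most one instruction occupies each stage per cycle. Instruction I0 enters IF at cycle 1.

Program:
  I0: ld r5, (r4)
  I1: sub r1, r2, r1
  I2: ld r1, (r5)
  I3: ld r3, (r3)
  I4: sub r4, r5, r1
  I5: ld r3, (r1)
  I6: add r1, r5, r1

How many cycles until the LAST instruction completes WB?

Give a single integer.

Answer: 13

Derivation:
I0 ld r5 <- r4: IF@1 ID@2 stall=0 (-) EX@3 MEM@4 WB@5
I1 sub r1 <- r2,r1: IF@2 ID@3 stall=0 (-) EX@4 MEM@5 WB@6
I2 ld r1 <- r5: IF@3 ID@4 stall=1 (RAW on I0.r5 (WB@5)) EX@6 MEM@7 WB@8
I3 ld r3 <- r3: IF@4 ID@6 stall=0 (-) EX@7 MEM@8 WB@9
I4 sub r4 <- r5,r1: IF@6 ID@7 stall=1 (RAW on I2.r1 (WB@8)) EX@9 MEM@10 WB@11
I5 ld r3 <- r1: IF@7 ID@9 stall=0 (-) EX@10 MEM@11 WB@12
I6 add r1 <- r5,r1: IF@9 ID@10 stall=0 (-) EX@11 MEM@12 WB@13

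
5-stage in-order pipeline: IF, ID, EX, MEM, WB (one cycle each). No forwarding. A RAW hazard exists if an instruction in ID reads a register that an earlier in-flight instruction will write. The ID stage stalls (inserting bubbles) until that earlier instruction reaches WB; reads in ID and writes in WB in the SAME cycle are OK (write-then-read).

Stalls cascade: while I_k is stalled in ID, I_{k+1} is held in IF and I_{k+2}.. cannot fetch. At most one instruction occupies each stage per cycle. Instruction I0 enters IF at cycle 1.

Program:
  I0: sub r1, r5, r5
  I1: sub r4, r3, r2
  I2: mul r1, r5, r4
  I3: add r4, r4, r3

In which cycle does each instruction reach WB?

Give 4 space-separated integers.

Answer: 5 6 9 10

Derivation:
I0 sub r1 <- r5,r5: IF@1 ID@2 stall=0 (-) EX@3 MEM@4 WB@5
I1 sub r4 <- r3,r2: IF@2 ID@3 stall=0 (-) EX@4 MEM@5 WB@6
I2 mul r1 <- r5,r4: IF@3 ID@4 stall=2 (RAW on I1.r4 (WB@6)) EX@7 MEM@8 WB@9
I3 add r4 <- r4,r3: IF@4 ID@7 stall=0 (-) EX@8 MEM@9 WB@10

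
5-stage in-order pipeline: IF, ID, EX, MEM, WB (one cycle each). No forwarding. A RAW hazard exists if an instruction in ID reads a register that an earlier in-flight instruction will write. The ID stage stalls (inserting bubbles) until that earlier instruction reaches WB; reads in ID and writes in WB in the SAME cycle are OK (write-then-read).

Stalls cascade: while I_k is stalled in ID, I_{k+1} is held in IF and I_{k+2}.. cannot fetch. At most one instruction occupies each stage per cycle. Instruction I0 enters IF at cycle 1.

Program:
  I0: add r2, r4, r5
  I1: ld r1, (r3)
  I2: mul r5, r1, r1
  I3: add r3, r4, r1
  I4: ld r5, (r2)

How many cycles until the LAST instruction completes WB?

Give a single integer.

I0 add r2 <- r4,r5: IF@1 ID@2 stall=0 (-) EX@3 MEM@4 WB@5
I1 ld r1 <- r3: IF@2 ID@3 stall=0 (-) EX@4 MEM@5 WB@6
I2 mul r5 <- r1,r1: IF@3 ID@4 stall=2 (RAW on I1.r1 (WB@6)) EX@7 MEM@8 WB@9
I3 add r3 <- r4,r1: IF@4 ID@7 stall=0 (-) EX@8 MEM@9 WB@10
I4 ld r5 <- r2: IF@7 ID@8 stall=0 (-) EX@9 MEM@10 WB@11

Answer: 11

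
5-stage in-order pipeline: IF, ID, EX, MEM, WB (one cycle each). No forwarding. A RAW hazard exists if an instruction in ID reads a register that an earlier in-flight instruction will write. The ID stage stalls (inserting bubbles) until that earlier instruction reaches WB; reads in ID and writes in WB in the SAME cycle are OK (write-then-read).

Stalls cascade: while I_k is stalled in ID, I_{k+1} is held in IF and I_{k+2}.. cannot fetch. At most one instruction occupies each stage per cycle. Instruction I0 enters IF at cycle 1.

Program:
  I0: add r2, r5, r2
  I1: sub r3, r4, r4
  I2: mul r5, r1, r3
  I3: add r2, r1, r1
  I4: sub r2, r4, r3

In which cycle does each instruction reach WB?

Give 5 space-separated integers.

I0 add r2 <- r5,r2: IF@1 ID@2 stall=0 (-) EX@3 MEM@4 WB@5
I1 sub r3 <- r4,r4: IF@2 ID@3 stall=0 (-) EX@4 MEM@5 WB@6
I2 mul r5 <- r1,r3: IF@3 ID@4 stall=2 (RAW on I1.r3 (WB@6)) EX@7 MEM@8 WB@9
I3 add r2 <- r1,r1: IF@4 ID@7 stall=0 (-) EX@8 MEM@9 WB@10
I4 sub r2 <- r4,r3: IF@7 ID@8 stall=0 (-) EX@9 MEM@10 WB@11

Answer: 5 6 9 10 11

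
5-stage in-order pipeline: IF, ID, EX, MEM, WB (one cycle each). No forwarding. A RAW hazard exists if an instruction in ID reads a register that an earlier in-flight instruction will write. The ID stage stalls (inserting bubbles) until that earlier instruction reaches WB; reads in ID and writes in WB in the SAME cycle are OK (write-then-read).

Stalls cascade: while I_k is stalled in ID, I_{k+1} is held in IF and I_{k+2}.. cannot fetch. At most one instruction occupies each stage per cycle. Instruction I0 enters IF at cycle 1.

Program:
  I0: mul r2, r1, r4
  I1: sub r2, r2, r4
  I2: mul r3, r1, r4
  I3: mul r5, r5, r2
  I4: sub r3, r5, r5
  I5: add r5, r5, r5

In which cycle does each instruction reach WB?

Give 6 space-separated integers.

I0 mul r2 <- r1,r4: IF@1 ID@2 stall=0 (-) EX@3 MEM@4 WB@5
I1 sub r2 <- r2,r4: IF@2 ID@3 stall=2 (RAW on I0.r2 (WB@5)) EX@6 MEM@7 WB@8
I2 mul r3 <- r1,r4: IF@3 ID@6 stall=0 (-) EX@7 MEM@8 WB@9
I3 mul r5 <- r5,r2: IF@6 ID@7 stall=1 (RAW on I1.r2 (WB@8)) EX@9 MEM@10 WB@11
I4 sub r3 <- r5,r5: IF@7 ID@9 stall=2 (RAW on I3.r5 (WB@11)) EX@12 MEM@13 WB@14
I5 add r5 <- r5,r5: IF@9 ID@12 stall=0 (-) EX@13 MEM@14 WB@15

Answer: 5 8 9 11 14 15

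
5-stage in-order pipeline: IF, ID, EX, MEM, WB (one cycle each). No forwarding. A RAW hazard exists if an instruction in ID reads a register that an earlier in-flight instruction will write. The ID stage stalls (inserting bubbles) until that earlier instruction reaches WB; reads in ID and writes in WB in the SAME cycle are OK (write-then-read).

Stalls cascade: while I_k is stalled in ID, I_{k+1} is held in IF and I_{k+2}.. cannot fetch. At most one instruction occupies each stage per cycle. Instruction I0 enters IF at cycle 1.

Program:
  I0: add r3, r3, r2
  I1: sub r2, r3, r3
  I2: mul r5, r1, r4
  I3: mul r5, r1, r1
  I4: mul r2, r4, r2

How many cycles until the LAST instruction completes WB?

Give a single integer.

I0 add r3 <- r3,r2: IF@1 ID@2 stall=0 (-) EX@3 MEM@4 WB@5
I1 sub r2 <- r3,r3: IF@2 ID@3 stall=2 (RAW on I0.r3 (WB@5)) EX@6 MEM@7 WB@8
I2 mul r5 <- r1,r4: IF@3 ID@6 stall=0 (-) EX@7 MEM@8 WB@9
I3 mul r5 <- r1,r1: IF@6 ID@7 stall=0 (-) EX@8 MEM@9 WB@10
I4 mul r2 <- r4,r2: IF@7 ID@8 stall=0 (-) EX@9 MEM@10 WB@11

Answer: 11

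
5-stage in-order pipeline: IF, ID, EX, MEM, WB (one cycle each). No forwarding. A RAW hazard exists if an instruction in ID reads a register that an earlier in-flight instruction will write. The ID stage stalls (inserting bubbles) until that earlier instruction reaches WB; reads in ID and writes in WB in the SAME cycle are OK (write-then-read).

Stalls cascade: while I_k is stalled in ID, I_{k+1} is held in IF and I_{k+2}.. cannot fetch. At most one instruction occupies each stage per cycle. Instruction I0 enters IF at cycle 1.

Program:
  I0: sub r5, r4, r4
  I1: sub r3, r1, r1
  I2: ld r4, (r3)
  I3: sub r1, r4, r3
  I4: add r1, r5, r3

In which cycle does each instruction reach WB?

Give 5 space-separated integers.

Answer: 5 6 9 12 13

Derivation:
I0 sub r5 <- r4,r4: IF@1 ID@2 stall=0 (-) EX@3 MEM@4 WB@5
I1 sub r3 <- r1,r1: IF@2 ID@3 stall=0 (-) EX@4 MEM@5 WB@6
I2 ld r4 <- r3: IF@3 ID@4 stall=2 (RAW on I1.r3 (WB@6)) EX@7 MEM@8 WB@9
I3 sub r1 <- r4,r3: IF@4 ID@7 stall=2 (RAW on I2.r4 (WB@9)) EX@10 MEM@11 WB@12
I4 add r1 <- r5,r3: IF@7 ID@10 stall=0 (-) EX@11 MEM@12 WB@13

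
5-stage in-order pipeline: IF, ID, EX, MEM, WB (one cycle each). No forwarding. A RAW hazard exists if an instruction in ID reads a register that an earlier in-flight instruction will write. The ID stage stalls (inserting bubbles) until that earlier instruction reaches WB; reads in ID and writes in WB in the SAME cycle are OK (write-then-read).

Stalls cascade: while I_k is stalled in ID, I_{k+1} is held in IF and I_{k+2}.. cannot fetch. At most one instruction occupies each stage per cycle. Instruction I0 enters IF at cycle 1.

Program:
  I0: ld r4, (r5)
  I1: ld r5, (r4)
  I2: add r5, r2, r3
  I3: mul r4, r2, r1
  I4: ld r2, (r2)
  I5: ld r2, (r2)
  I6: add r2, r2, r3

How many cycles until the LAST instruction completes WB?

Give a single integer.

Answer: 17

Derivation:
I0 ld r4 <- r5: IF@1 ID@2 stall=0 (-) EX@3 MEM@4 WB@5
I1 ld r5 <- r4: IF@2 ID@3 stall=2 (RAW on I0.r4 (WB@5)) EX@6 MEM@7 WB@8
I2 add r5 <- r2,r3: IF@3 ID@6 stall=0 (-) EX@7 MEM@8 WB@9
I3 mul r4 <- r2,r1: IF@6 ID@7 stall=0 (-) EX@8 MEM@9 WB@10
I4 ld r2 <- r2: IF@7 ID@8 stall=0 (-) EX@9 MEM@10 WB@11
I5 ld r2 <- r2: IF@8 ID@9 stall=2 (RAW on I4.r2 (WB@11)) EX@12 MEM@13 WB@14
I6 add r2 <- r2,r3: IF@9 ID@12 stall=2 (RAW on I5.r2 (WB@14)) EX@15 MEM@16 WB@17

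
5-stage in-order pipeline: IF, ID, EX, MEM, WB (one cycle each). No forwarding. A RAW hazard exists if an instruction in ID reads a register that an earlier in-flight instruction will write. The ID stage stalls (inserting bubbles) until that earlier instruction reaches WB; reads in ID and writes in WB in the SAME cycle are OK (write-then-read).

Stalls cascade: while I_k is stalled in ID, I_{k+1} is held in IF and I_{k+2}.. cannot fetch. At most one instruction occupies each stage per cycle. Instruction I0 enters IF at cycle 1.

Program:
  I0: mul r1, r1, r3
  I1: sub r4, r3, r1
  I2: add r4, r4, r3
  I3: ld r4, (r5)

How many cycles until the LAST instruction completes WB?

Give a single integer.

Answer: 12

Derivation:
I0 mul r1 <- r1,r3: IF@1 ID@2 stall=0 (-) EX@3 MEM@4 WB@5
I1 sub r4 <- r3,r1: IF@2 ID@3 stall=2 (RAW on I0.r1 (WB@5)) EX@6 MEM@7 WB@8
I2 add r4 <- r4,r3: IF@3 ID@6 stall=2 (RAW on I1.r4 (WB@8)) EX@9 MEM@10 WB@11
I3 ld r4 <- r5: IF@6 ID@9 stall=0 (-) EX@10 MEM@11 WB@12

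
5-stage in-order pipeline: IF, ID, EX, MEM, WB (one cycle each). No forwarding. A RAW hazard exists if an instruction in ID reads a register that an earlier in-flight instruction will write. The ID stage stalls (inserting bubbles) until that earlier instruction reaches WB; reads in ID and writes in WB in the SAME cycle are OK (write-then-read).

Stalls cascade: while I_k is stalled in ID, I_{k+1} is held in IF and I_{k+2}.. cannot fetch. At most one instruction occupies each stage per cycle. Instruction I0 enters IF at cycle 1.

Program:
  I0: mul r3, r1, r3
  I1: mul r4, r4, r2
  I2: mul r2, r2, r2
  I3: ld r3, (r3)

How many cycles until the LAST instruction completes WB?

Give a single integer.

Answer: 8

Derivation:
I0 mul r3 <- r1,r3: IF@1 ID@2 stall=0 (-) EX@3 MEM@4 WB@5
I1 mul r4 <- r4,r2: IF@2 ID@3 stall=0 (-) EX@4 MEM@5 WB@6
I2 mul r2 <- r2,r2: IF@3 ID@4 stall=0 (-) EX@5 MEM@6 WB@7
I3 ld r3 <- r3: IF@4 ID@5 stall=0 (-) EX@6 MEM@7 WB@8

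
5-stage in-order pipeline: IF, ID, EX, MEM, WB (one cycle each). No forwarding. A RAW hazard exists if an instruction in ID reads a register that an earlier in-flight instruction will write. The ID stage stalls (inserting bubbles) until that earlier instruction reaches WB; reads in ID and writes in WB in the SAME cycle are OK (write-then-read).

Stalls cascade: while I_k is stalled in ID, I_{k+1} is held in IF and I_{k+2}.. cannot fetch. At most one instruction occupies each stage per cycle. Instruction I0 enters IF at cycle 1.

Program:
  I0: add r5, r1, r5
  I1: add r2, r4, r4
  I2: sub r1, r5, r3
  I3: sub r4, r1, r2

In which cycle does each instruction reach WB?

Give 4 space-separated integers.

Answer: 5 6 8 11

Derivation:
I0 add r5 <- r1,r5: IF@1 ID@2 stall=0 (-) EX@3 MEM@4 WB@5
I1 add r2 <- r4,r4: IF@2 ID@3 stall=0 (-) EX@4 MEM@5 WB@6
I2 sub r1 <- r5,r3: IF@3 ID@4 stall=1 (RAW on I0.r5 (WB@5)) EX@6 MEM@7 WB@8
I3 sub r4 <- r1,r2: IF@4 ID@6 stall=2 (RAW on I2.r1 (WB@8)) EX@9 MEM@10 WB@11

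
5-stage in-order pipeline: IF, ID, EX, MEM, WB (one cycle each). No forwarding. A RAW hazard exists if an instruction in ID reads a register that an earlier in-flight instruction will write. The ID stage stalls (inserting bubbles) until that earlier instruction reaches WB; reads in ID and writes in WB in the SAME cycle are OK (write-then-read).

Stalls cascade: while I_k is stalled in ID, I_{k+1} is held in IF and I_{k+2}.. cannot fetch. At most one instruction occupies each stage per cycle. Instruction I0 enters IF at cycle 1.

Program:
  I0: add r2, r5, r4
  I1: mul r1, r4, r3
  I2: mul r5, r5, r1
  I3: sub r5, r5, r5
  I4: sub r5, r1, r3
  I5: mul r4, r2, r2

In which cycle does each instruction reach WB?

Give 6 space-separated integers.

Answer: 5 6 9 12 13 14

Derivation:
I0 add r2 <- r5,r4: IF@1 ID@2 stall=0 (-) EX@3 MEM@4 WB@5
I1 mul r1 <- r4,r3: IF@2 ID@3 stall=0 (-) EX@4 MEM@5 WB@6
I2 mul r5 <- r5,r1: IF@3 ID@4 stall=2 (RAW on I1.r1 (WB@6)) EX@7 MEM@8 WB@9
I3 sub r5 <- r5,r5: IF@4 ID@7 stall=2 (RAW on I2.r5 (WB@9)) EX@10 MEM@11 WB@12
I4 sub r5 <- r1,r3: IF@7 ID@10 stall=0 (-) EX@11 MEM@12 WB@13
I5 mul r4 <- r2,r2: IF@10 ID@11 stall=0 (-) EX@12 MEM@13 WB@14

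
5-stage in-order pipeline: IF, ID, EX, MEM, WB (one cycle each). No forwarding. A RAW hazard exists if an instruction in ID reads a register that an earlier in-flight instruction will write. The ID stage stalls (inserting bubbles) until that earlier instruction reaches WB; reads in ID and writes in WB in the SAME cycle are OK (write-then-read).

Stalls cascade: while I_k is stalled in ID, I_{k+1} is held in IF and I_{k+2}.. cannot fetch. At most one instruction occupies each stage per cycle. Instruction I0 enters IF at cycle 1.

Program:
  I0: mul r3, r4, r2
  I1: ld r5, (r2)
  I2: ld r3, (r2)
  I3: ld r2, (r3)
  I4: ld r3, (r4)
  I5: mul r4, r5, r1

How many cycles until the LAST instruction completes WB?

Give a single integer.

I0 mul r3 <- r4,r2: IF@1 ID@2 stall=0 (-) EX@3 MEM@4 WB@5
I1 ld r5 <- r2: IF@2 ID@3 stall=0 (-) EX@4 MEM@5 WB@6
I2 ld r3 <- r2: IF@3 ID@4 stall=0 (-) EX@5 MEM@6 WB@7
I3 ld r2 <- r3: IF@4 ID@5 stall=2 (RAW on I2.r3 (WB@7)) EX@8 MEM@9 WB@10
I4 ld r3 <- r4: IF@5 ID@8 stall=0 (-) EX@9 MEM@10 WB@11
I5 mul r4 <- r5,r1: IF@8 ID@9 stall=0 (-) EX@10 MEM@11 WB@12

Answer: 12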